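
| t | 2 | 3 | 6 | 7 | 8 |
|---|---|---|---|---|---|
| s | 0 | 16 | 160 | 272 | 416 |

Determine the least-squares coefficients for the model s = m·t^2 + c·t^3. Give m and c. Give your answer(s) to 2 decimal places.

m = -1.49, c = 1.00

The normal equations are: 7890·m + 57626·c = 45856;  57626·m + 427242·c = 341280.
(Σt^2·t^2 = 7890, Σt^2·t^3 = 57626, Σt^3·t^3 = 427242, Σt^2·s = 45856, Σt^3·s = 341280.)
Eliminating c: 427242·(row 1) − 57626·(row 2) gives 50183504·m = 427242·45856 − 57626·341280 = -74992128, so m = -4687008/3136469.
Then c = (341280 − 57626·(-4687008/3136469))/427242 = 3137584/3136469.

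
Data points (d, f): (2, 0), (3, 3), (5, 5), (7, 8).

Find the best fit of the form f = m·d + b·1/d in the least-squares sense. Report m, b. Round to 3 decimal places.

The normal equations are: 87·m + 4·b = 90;  4·m + (18589/44100)·b = 22/7.
Δ = 87·(18589/44100) − 4² = 303881/14700.
m = (90·(18589/44100) − 4·(22/7))/(303881/14700) = 372870/303881; b = (87·(22/7) − 4·90)/(303881/14700) = -1272600/303881.

m = 1.227, b = -4.188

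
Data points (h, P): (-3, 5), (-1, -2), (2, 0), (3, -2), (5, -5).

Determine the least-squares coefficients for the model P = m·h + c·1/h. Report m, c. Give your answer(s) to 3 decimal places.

m = -1.258, c = 3.278

From the data, Σh·h = 48, Σh·1/h = 5, Σ1/h·1/h = 1361/900.
And Σh·P = -44, Σ1/h·P = -4/3.
So MᵀM·[m, c]ᵀ = MᵀP: [[48, 5]; [5, 1361/900]]·[m, c]ᵀ = [-44, -4/3]ᵀ.
Eliminating c: (1361/900)·(row 1) − 5·(row 2) gives (3569/75)·m = (1361/900)·(-44) − 5·(-4/3) = -13471/225, so m = -13471/10707.
Then c = ((-4/3) − 5·(-13471/10707))/(1361/900) = 11700/3569.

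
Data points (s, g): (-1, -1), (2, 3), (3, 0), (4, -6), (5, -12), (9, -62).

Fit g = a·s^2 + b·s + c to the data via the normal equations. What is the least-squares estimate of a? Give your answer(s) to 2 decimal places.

a = -1.05

Forming MᵀM = [[7540, 952, 136]; [952, 136, 22]; [136, 22, 6]] and Mᵀg = [-5407, -635, -78]ᵀ gives MᵀM·[a, b, c]ᵀ = Mᵀg.
Row-reducing yields a = -64717/61692, b = 70553/30846, c = 24589/10282.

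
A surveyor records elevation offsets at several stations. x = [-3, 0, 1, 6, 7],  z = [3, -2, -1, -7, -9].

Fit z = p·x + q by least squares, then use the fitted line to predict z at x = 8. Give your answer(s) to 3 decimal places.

Entries of AᵀA: Σx·x = 95, Σx = 11, Σ1 = 5.
Right-hand side: Σx·z = -115, Σz = -16.
Determinant 95·5 − 11² = 354.
p = ((-115)·5 − 11·(-16))/354 = -133/118; q = (95·(-16) − 11·(-115))/354 = -85/118.
At x = 8: ẑ = (-133/118)·(8) + (-85/118)·(1) = -1149/118.

ẑ = -9.737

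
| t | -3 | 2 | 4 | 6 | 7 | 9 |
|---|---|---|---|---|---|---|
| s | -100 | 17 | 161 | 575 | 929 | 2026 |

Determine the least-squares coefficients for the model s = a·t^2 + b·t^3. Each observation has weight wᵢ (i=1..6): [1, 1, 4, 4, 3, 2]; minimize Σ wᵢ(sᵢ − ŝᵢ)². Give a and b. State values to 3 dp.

a = -2.066, b = 3.008

Compute the Gram sums: Σwᵢ·t^2·t^2 = 26630, Σwᵢ·t^2·t^3 = 203508, Σwᵢ·t^3·t^3 = 1619630.
And Σwᵢ·t^2·s = 557047, Σwᵢ·t^3·s = 4450701.
Δ = 26630·1619630 − 203508² = 1715240836.
a = (557047·1619630 − 203508·4450701)/1715240836 = -1771613249/857620418; b = (26630·4450701 − 203508·557047)/1715240836 = 2579323377/857620418.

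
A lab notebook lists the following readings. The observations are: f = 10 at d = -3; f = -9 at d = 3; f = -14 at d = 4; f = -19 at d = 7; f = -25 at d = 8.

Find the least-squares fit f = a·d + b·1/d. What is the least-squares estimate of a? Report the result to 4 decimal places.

a = -2.9206

Compute the Gram sums: Σd·d = 147, Σd·1/d = 5, Σ1/d·1/d = 9053/28224.
Moment sums: Σd·f = -446, Σ1/d·f = -2633/168.
MᵀM·[a, b]ᵀ = Mᵀf becomes [[147, 5]; [5, 9053/28224]]·[a, b]ᵀ = [-446, -2633/168]ᵀ.
det = 147·(9053/28224) − 5² = 4253/192.
a = ((-446)·(9053/28224) − 5·(-2633/168))/(4253/192) = -1825918/625191; b = (147·(-2633/168) − 5·(-446))/(4253/192) = -14184/4253.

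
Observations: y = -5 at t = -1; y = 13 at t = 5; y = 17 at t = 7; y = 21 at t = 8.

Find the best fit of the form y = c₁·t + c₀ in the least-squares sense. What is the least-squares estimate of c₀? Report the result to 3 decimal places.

XᵀX·[c₁, c₀]ᵀ = Xᵀy reads: 139·c₁ + 19·c₀ = 357;  19·c₁ + 4·c₀ = 46.
Determinant 139·4 − 19² = 195.
c₁ = (357·4 − 19·46)/195 = 554/195; c₀ = (139·46 − 19·357)/195 = -389/195.

c₀ = -1.995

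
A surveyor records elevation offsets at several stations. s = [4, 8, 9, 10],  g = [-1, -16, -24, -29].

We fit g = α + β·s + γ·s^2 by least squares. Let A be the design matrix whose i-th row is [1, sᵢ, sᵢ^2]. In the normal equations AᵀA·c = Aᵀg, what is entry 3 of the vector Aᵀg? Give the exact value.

-5884

Entry 3 ↔ basis s^2, so (Aᵀg)_{3} = Σᵢ (s^2)·gᵢ = (16)·(-1) + (64)·(-16) + (81)·(-24) + (100)·(-29) = -5884.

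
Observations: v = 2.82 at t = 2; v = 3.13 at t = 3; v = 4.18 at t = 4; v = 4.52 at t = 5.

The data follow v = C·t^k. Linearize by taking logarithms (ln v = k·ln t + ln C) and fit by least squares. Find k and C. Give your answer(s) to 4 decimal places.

Taking logs, ln v = k·ln t + ln C, so regress ln v on ln t.
Sums: Σln t = 4.7875, Σ(ln t)² = 6.1995, Σln v = 5.1166, Σln t·ln v = 6.3829.
Normal system: [[6.1995, 4.7875]; [4.7875, 4]]·[k, ln C]ᵀ = [6.3829, 5.1166]ᵀ.
Solving (det = 1.8779): k = 0.55154, ln C = 0.61902, so C = exp(0.61902) = 1.85711.

k = 0.5515, C = 1.8571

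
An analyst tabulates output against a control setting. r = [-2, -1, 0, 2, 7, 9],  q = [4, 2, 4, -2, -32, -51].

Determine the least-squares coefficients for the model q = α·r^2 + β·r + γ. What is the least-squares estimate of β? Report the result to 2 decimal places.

Normal-equation sums: Σr^2·r^2 = 8995, Σr^2·r = 1071, Σr^2 = 139, Σr·r = 139, Σr = 15, Σ1 = 6.
Right-hand side: Σr^2·q = -5689, Σr·q = -697, Σq = -75.
XᵀX·[α, β, γ]ᵀ = Xᵀq becomes [[8995, 1071, 139]; [1071, 139, 15]; [139, 15, 6]]·[α, β, γ]ᵀ = [-5689, -697, -75]ᵀ.
Solving the 3×3 system (Gaussian elimination) gives α = -48681/94040, β = -125051/94040, γ = 33113/11755.

β = -1.33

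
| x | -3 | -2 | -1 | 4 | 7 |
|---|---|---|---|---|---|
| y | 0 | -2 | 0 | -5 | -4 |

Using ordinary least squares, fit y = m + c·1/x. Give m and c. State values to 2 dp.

Sums needed: Σ1 = 5, Σ1/x = -121/84, Σ1/x·1/x = 10189/7056.
Moment sums: Σy = -11, Σ1/x·y = -23/28.
Normal equations: [[5, -121/84]; [-121/84, 10189/7056]]·[m, c]ᵀ = [-11, -23/28]ᵀ.
det = 5·(10189/7056) − (-121/84)² = 2269/441.
m = ((-11)·(10189/7056) − (-121/84)·(-23/28))/(2269/441) = -30107/9076; c = (5·(-23/28) − (-121/84)·(-11))/(2269/441) = -8799/2269.

m = -3.32, c = -3.88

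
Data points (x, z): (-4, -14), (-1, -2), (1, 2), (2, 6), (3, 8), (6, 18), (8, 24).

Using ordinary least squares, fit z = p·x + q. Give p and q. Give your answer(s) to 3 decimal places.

p = 3.095, q = -0.633

AᵀA·[p, q]ᵀ = Aᵀz reads: 131·p + 15·q = 396;  15·p + 7·q = 42.
Δ = 131·7 − 15² = 692.
p = (396·7 − 15·42)/692 = 1071/346; q = (131·42 − 15·396)/692 = -219/346.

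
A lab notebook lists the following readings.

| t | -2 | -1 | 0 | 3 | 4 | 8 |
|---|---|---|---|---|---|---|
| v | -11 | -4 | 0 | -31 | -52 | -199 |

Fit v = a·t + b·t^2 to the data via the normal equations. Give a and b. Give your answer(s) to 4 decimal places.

The normal equations are: 94·a + 594·b = -1867;  594·a + 4450·b = -13895.
(Σt·t = 94, Σt·t^2 = 594, Σt^2·t^2 = 4450, Σt·v = -1867, Σt^2·v = -13895.)
det = 94·4450 − 594² = 65464.
a = ((-1867)·4450 − 594·(-13895))/65464 = -6815/8183; b = (94·(-13895) − 594·(-1867))/65464 = -49283/16366.

a = -0.8328, b = -3.0113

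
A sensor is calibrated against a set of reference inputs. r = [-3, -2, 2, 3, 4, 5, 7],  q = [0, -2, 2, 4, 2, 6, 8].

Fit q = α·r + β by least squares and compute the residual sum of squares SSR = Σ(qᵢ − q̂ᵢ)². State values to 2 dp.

SSR = 12.15

Entries of AᵀA: Σr·r = 116, Σr = 16, Σ1 = 7.
Moment sums: Σr·q = 114, Σq = 20.
So AᵀA·[α, β]ᵀ = Aᵀq: [[116, 16]; [16, 7]]·[α, β]ᵀ = [114, 20]ᵀ.
Eliminating β: 7·(row 1) − 16·(row 2) gives 556·α = 7·114 − 16·20 = 478, so α = 239/278.
Then β = (20 − 16·(239/278))/7 = 124/139.
Residuals: 469/278, -163/139, -85/139, 147/278, -324/139, 225/278, 303/278; SSR = 1689/139.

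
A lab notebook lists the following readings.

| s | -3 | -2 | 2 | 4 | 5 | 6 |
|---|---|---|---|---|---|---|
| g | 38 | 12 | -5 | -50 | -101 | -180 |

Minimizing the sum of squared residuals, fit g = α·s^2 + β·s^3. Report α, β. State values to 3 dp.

α = 1.045, β = -1.013

XᵀX·[α, β]ᵀ = Xᵀg reads: 2290·α + 11682·β = -9435;  11682·α + 67234·β = -55867.
(Σs^2·s^2 = 2290, Σs^2·s^3 = 11682, Σs^3·s^3 = 67234, Σs^2·g = -9435, Σs^3·g = -55867.)
Δ = 2290·67234 − 11682² = 17496736.
α = ((-9435)·67234 − 11682·(-55867))/17496736 = 571422/546773; β = (2290·(-55867) − 11682·(-9435))/17496736 = -1107235/1093546.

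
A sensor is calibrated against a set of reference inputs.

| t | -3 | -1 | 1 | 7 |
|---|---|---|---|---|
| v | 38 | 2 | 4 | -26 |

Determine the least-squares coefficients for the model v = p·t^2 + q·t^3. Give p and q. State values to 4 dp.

p = 2.7963, q = -0.4753

Compute the Gram sums: Σt^2·t^2 = 2484, Σt^2·t^3 = 16564, Σt^3·t^3 = 118380.
Right-hand side: Σt^2·v = -926, Σt^3·v = -9942.
So AᵀA·[p, q]ᵀ = Aᵀv: [[2484, 16564]; [16564, 118380]]·[p, q]ᵀ = [-926, -9942]ᵀ.
det = 2484·118380 − 16564² = 19689824.
p = ((-926)·118380 − 16564·(-9942))/19689824 = 3441213/1230614; q = (2484·(-9942) − 16564·(-926))/19689824 = -292427/615307.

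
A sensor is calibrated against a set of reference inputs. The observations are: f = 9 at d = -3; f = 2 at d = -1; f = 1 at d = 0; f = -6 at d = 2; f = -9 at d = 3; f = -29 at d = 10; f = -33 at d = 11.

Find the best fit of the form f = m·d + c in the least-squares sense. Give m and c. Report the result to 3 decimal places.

Normal-equation sums: Σd·d = 244, Σd = 22, Σ1 = 7.
Moment sums: Σd·f = -721, Σf = -65.
So MᵀM·[m, c]ᵀ = Mᵀf: [[244, 22]; [22, 7]]·[m, c]ᵀ = [-721, -65]ᵀ.
Eliminating c: 7·(row 1) − 22·(row 2) gives 1224·m = 7·(-721) − 22·(-65) = -3617, so m = -3617/1224.
Then c = ((-65) − 22·(-3617/1224))/7 = 1/612.

m = -2.955, c = 0.002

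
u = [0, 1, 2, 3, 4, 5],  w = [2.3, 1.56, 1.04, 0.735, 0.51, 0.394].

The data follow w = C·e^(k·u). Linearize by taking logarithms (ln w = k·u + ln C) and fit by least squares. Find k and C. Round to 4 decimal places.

Linearized form: ln w = k·u + ln C. From the 6 transformed points,
XᵀX = [[55.0000, 15.0000]; [15.0000, 6]], rhs = [-7.7509, -0.5958]ᵀ  (here Σu = 15.0000, Σ(u)² = 55.0000, Σln w = -0.5958, Σu·ln w = -7.7509).
Δ = 55.0000·6 − (15.0000)² = 105.0000; k = (-7.7509·6 − 15.0000·-0.5958)/105.0000 = -0.35779, ln C = (55.0000·-0.5958 − 15.0000·-7.7509)/105.0000 = 0.79518, so C = exp(0.79518) = 2.21484.

k = -0.3578, C = 2.2148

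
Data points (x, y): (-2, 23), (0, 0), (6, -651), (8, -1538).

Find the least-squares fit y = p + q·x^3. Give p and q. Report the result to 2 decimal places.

Normal-equation sums: Σ1 = 4, Σx^3 = 720, Σx^3·x^3 = 308864.
And Σy = -2166, Σx^3·y = -928256.
AᵀA·[p, q]ᵀ = Aᵀy becomes [[4, 720]; [720, 308864]]·[p, q]ᵀ = [-2166, -928256]ᵀ.
Eliminating q: 308864·(row 1) − 720·(row 2) gives 717056·p = 308864·(-2166) − 720·(-928256) = -655104, so p = -2559/2801.
Then q = ((-928256) − 720·(-2559/2801))/308864 = -67297/22408.

p = -0.91, q = -3.00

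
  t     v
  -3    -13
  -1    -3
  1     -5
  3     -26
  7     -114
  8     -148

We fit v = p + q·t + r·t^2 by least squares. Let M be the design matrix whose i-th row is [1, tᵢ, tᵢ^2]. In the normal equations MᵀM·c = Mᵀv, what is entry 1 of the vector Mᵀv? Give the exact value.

-309

Entry 1 ↔ basis 1, so (Mᵀv)_{1} = Σᵢ vᵢ = (1)·(-13) + (1)·(-3) + (1)·(-5) + (1)·(-26) + (1)·(-114) + (1)·(-148) = -309.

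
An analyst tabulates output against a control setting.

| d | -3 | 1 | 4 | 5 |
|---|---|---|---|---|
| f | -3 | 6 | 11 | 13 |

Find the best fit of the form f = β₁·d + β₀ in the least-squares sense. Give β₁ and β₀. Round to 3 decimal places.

Setting ∂/∂β₁ … = 0 gives: 51·β₁ + 7·β₀ = 124;  7·β₁ + 4·β₀ = 27.
Eliminating β₀: 4·(row 1) − 7·(row 2) gives 155·β₁ = 4·124 − 7·27 = 307, so β₁ = 307/155.
Then β₀ = (27 − 7·(307/155))/4 = 509/155.

β₁ = 1.981, β₀ = 3.284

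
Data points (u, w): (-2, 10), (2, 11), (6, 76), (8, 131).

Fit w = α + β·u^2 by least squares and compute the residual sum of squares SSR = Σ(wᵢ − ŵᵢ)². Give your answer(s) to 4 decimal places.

From the data, Σ1 = 4, Σu^2 = 108, Σu^2·u^2 = 5424.
Right-hand side: Σw = 228, Σu^2·w = 11204.
MᵀM·[α, β]ᵀ = Mᵀw becomes [[4, 108]; [108, 5424]]·[α, β]ᵀ = [228, 11204]ᵀ.
Eliminating β: 5424·(row 1) − 108·(row 2) gives 10032·α = 5424·228 − 108·11204 = 26640, so α = 555/209.
Then β = (11204 − 108·(555/209))/5424 = 1262/627.
Residuals: -443/627, 184/627, 185/209, -296/627; SSR = 998/627.

SSR = 1.5917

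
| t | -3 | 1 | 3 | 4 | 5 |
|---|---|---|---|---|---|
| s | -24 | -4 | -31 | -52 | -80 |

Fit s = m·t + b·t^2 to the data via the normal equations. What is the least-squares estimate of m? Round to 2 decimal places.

Sums needed: Σt·t = 60, Σt·t^2 = 190, Σt^2·t^2 = 1044.
Right-hand side: Σt·s = -633, Σt^2·s = -3331.
So MᵀM·[m, b]ᵀ = Mᵀs: [[60, 190]; [190, 1044]]·[m, b]ᵀ = [-633, -3331]ᵀ.
Determinant 60·1044 − 190² = 26540.
m = ((-633)·1044 − 190·(-3331))/26540 = -13981/13270; b = (60·(-3331) − 190·(-633))/26540 = -7959/2654.

m = -1.05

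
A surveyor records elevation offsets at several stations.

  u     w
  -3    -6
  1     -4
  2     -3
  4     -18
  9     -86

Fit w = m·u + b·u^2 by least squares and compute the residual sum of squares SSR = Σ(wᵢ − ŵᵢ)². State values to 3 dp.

Sums needed: Σu·u = 111, Σu·u^2 = 775, Σu^2·u^2 = 6915.
For Mᵀw: Σu·w = -838, Σu^2·w = -7324.
So MᵀM·[m, b]ᵀ = Mᵀw: [[111, 775]; [775, 6915]]·[m, b]ᵀ = [-838, -7324]ᵀ.
det = 111·6915 − 775² = 166940.
m = ((-838)·6915 − 775·(-7324))/166940 = -11867/16694; b = (111·(-7324) − 775·(-838))/166940 = -81757/83470.
Residuals: 28494/41735, -96394/41735, 97644/41735, 21496/41735, -11044/41735; SSR = 484536/41735.

SSR = 11.610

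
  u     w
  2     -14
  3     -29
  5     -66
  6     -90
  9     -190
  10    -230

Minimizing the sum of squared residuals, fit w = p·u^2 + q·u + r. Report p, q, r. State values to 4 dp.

Forming MᵀM = [[18579, 2105, 255]; [2105, 255, 35]; [255, 35, 6]] and Mᵀw = [-43597, -4995, -619]ᵀ gives MᵀM·[p, q, r]ᵀ = Mᵀw.
Solving the 3×3 system (Gaussian elimination) gives p = -1208/611, q = -151/47, r = -244/611.

p = -1.9771, q = -3.2128, r = -0.3993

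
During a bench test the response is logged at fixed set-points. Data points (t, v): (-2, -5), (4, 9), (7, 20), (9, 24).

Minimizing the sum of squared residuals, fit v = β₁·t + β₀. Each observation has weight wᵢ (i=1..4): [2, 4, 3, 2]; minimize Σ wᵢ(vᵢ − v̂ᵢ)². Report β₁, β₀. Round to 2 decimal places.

β₁ = 2.73, β₀ = -0.48

Normal-equation sums: Σwᵢ·t·t = 381, Σwᵢ·t = 51, Σwᵢ·1 = 11.
For MᵀWv: Σwᵢ·t·v = 1016, Σwᵢ·v = 134.
Determinant 381·11 − 51² = 1590.
β₁ = (1016·11 − 51·134)/1590 = 2171/795; β₀ = (381·134 − 51·1016)/1590 = -127/265.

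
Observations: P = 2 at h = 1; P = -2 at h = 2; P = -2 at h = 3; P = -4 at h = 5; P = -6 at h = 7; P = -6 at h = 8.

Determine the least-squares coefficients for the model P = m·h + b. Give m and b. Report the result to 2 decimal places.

Compute the Gram sums: Σh·h = 152, Σh = 26, Σ1 = 6.
Right-hand side: Σh·P = -118, ΣP = -18.
So MᵀM·[m, b]ᵀ = MᵀP: [[152, 26]; [26, 6]]·[m, b]ᵀ = [-118, -18]ᵀ.
Eliminating b: 6·(row 1) − 26·(row 2) gives 236·m = 6·(-118) − 26·(-18) = -240, so m = -60/59.
Then b = ((-18) − 26·(-60/59))/6 = 83/59.

m = -1.02, b = 1.41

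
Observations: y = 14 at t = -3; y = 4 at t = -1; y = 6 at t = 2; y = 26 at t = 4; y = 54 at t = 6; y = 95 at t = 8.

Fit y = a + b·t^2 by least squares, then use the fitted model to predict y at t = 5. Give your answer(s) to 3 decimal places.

XᵀX·[a, b]ᵀ = Xᵀy reads: 6·a + 130·b = 199;  130·a + 5746·b = 8594.
(Σ1 = 6, Σt^2 = 130, Σt^2·t^2 = 5746, Σy = 199, Σt^2·y = 8594.)
Δ = 6·5746 − 130² = 17576.
a = (199·5746 − 130·8594)/17576 = 1009/676; b = (6·8594 − 130·199)/17576 = 12847/8788.
At t = 5: ŷ = (1009/676)·(1) + (12847/8788)·(25) = 83573/2197.

ŷ = 38.040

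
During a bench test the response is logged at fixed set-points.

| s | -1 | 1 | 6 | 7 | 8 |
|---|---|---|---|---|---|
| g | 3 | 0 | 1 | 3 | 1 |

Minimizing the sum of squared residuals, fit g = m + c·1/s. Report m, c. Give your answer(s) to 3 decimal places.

m = 1.728, c = -1.468

From the data, Σ1 = 5, Σ1/s = 73/168, Σ1/s·1/s = 58249/28224.
For Xᵀg: Σg = 8, Σ1/s·g = -383/168.
XᵀX·[m, c]ᵀ = Xᵀg becomes [[5, 73/168]; [73/168, 58249/28224]]·[m, c]ᵀ = [8, -383/168]ᵀ.
Eliminating c: (58249/28224)·(row 1) − (73/168)·(row 2) gives (71479/7056)·m = (58249/28224)·8 − (73/168)·(-383/168) = 493951/28224, so m = 493951/285916.
Then c = ((-383/168) − (73/168)·(493951/285916))/(58249/28224) = -104958/71479.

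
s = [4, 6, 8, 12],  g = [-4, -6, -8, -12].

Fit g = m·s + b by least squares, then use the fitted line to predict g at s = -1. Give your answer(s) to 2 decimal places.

Compute the Gram sums: Σs·s = 260, Σs = 30, Σ1 = 4.
Moment sums: Σs·g = -260, Σg = -30.
XᵀX·[m, b]ᵀ = Xᵀg becomes [[260, 30]; [30, 4]]·[m, b]ᵀ = [-260, -30]ᵀ.
Eliminating b: 4·(row 1) − 30·(row 2) gives 140·m = 4·(-260) − 30·(-30) = -140, so m = -1.
Then b = ((-30) − 30·(-1))/4 = 0.
At s = -1: ĝ = (-1)·(-1) + (0)·(1) = 1.

ĝ = 1.00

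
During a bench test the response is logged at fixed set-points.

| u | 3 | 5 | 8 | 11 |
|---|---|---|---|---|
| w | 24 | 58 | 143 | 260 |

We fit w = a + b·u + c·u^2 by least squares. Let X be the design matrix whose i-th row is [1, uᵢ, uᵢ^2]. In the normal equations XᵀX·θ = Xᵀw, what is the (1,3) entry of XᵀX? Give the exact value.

Row 1 ↔ basis 1, column 3 ↔ basis u^2, so (XᵀX)_{1,3} = Σᵢ u^2 = (1)·(9) + (1)·(25) + (1)·(64) + (1)·(121) = 219.

219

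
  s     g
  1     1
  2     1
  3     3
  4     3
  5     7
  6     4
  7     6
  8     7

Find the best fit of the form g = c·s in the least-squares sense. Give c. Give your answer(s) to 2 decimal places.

c = 0.89

Setting ∂/∂c … = 0 gives: 204·c = 181.
Hence c = 181 / 204 ≈ 0.887255.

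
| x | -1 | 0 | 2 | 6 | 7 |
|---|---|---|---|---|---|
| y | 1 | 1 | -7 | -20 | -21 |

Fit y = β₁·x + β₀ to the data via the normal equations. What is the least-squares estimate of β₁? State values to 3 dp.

β₁ = -3.016

AᵀA·[β₁, β₀]ᵀ = Aᵀy reads: 90·β₁ + 14·β₀ = -282;  14·β₁ + 5·β₀ = -46.
Δ = 90·5 − 14² = 254.
β₁ = ((-282)·5 − 14·(-46))/254 = -383/127; β₀ = (90·(-46) − 14·(-282))/254 = -96/127.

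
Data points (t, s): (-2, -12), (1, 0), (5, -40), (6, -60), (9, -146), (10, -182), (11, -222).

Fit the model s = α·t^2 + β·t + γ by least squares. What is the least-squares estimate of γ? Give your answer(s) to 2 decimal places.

With design matrix M, MᵀM = [[33140, 3394, 368]; [3394, 368, 40]; [368, 40, 7]] and Mᵀs = [-60096, -6112, -662]ᵀ.
Row-reducing yields α = -908968/448329, β = 927968/448329, γ = 3998/21349.

γ = 0.19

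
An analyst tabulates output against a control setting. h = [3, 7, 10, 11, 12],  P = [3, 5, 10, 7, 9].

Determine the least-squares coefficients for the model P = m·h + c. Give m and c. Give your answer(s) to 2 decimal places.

m = 0.69, c = 0.88

The normal system MᵀM·[m, c]ᵀ = MᵀP is [[423, 43]; [43, 5]]·[m, c]ᵀ = [329, 34]ᵀ.
Δ = 423·5 − 43² = 266.
m = (329·5 − 43·34)/266 = 183/266; c = (423·34 − 43·329)/266 = 235/266.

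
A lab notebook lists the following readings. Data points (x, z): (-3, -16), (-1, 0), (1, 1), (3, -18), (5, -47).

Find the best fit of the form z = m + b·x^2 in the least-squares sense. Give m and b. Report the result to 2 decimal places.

m = 1.81, b = -1.98

The normal system AᵀA·[m, b]ᵀ = Aᵀz is [[5, 45]; [45, 789]]·[m, b]ᵀ = [-80, -1480]ᵀ.
Determinant 5·789 − 45² = 1920.
m = ((-80)·789 − 45·(-1480))/1920 = 29/16; b = (5·(-1480) − 45·(-80))/1920 = -95/48.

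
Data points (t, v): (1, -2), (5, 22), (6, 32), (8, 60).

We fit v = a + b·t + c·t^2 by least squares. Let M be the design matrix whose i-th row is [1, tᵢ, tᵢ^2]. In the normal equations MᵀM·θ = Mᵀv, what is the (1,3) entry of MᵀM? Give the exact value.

Row 1 ↔ basis 1, column 3 ↔ basis t^2, so (MᵀM)_{1,3} = Σᵢ t^2 = (1)·(1) + (1)·(25) + (1)·(36) + (1)·(64) = 126.

126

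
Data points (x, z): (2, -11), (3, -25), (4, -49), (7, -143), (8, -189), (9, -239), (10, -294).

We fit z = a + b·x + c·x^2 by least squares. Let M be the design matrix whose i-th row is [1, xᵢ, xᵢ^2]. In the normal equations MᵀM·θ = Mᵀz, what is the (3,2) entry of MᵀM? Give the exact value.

Row 3 ↔ basis x^2, column 2 ↔ basis x, so (MᵀM)_{3,2} = Σᵢ (x^2)·(x) = (4)·(2) + (9)·(3) + (16)·(4) + (49)·(7) + (64)·(8) + (81)·(9) + (100)·(10) = 2683.

2683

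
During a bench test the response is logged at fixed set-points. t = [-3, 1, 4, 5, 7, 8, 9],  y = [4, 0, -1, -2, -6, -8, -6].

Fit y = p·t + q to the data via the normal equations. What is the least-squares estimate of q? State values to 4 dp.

Forming AᵀA = [[245, 31]; [31, 7]] and Aᵀy = [-186, -19]ᵀ gives AᵀA·[p, q]ᵀ = Aᵀy.
det = 245·7 − 31² = 754.
p = ((-186)·7 − 31·(-19))/754 = -713/754; q = (245·(-19) − 31·(-186))/754 = 1111/754.

q = 1.4735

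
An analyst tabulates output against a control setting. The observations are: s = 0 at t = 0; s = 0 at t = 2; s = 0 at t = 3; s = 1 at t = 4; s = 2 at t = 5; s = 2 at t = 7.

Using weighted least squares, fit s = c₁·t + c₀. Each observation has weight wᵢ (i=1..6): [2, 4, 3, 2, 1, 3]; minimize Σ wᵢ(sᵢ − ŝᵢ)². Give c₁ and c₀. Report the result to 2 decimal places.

c₁ = 0.35, c₀ = -0.53

Entries of XᵀWX: Σwᵢ·t·t = 247, Σwᵢ·t = 51, Σwᵢ·1 = 15.
For XᵀWs: Σwᵢ·t·s = 60, Σwᵢ·s = 10.
Δ = 247·15 − 51² = 1104.
c₁ = (60·15 − 51·10)/1104 = 65/184; c₀ = (247·10 − 51·60)/1104 = -295/552.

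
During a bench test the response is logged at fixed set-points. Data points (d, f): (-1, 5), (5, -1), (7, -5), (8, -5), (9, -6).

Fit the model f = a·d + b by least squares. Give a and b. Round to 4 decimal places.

From the data, Σd·d = 220, Σd = 28, Σ1 = 5.
And Σd·f = -139, Σf = -12.
XᵀX·[a, b]ᵀ = Xᵀf becomes [[220, 28]; [28, 5]]·[a, b]ᵀ = [-139, -12]ᵀ.
Δ = 220·5 − 28² = 316.
a = ((-139)·5 − 28·(-12))/316 = -359/316; b = (220·(-12) − 28·(-139))/316 = 313/79.

a = -1.1361, b = 3.9620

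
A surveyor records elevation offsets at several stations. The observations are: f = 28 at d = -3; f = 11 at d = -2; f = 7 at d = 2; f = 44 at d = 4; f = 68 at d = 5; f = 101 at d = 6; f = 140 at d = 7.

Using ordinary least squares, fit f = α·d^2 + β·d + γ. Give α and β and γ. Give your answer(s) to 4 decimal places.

AᵀA·[α, β, γ]ᵀ = Aᵀf reads: 4691·α + 721·β + 143·γ = 13224;  721·α + 143·β + 19·γ = 2010;  143·α + 19·β + 7·γ = 399.
Inverting the 3×3 Gram matrix, [α, β, γ]ᵀ = [36227/11902, -56069/59510, -78036/29755]ᵀ.

α = 3.0438, β = -0.9422, γ = -2.6226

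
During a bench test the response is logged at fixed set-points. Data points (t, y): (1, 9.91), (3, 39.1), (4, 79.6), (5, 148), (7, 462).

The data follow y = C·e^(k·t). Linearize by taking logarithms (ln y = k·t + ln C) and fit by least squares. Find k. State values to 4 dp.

k = 0.6429

Linearized form: ln y = k·t + ln C. From the 5 transformed points,
Σt = 20.0000, Σ(t)² = 100.0000, Σln y = 21.4695, Σt·ln y = 98.7350.
Equations: 100.0000·k + 20.0000·ln C = 98.7350;  20.0000·k + 5·ln C = 21.4695.
Slope k = (n·Σt·ln y − Σt·Σln y)/(n·Σ(t)² − (Σt)²) = (5·98.7350 − 20.0000·21.4695)/100.0000 = 0.64286; ln C = (Σln y − k·Σt)/n = 1.72246.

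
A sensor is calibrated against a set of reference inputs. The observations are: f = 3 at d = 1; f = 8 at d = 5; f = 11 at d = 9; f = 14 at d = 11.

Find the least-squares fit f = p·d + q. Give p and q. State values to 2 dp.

Forming AᵀA = [[228, 26]; [26, 4]] and Aᵀf = [296, 36]ᵀ gives AᵀA·[p, q]ᵀ = Aᵀf.
Determinant 228·4 − 26² = 236.
p = (296·4 − 26·36)/236 = 62/59; q = (228·36 − 26·296)/236 = 128/59.

p = 1.05, q = 2.17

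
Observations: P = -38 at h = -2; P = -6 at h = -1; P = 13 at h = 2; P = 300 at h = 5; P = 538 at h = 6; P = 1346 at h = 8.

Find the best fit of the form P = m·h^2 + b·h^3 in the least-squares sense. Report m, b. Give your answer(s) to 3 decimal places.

m = -3.177, b = 3.026

MᵀM·[m, b]ᵀ = MᵀP reads: 6050·m + 43668·b = 112906;  43668·m + 324554·b = 843274.
(Σh^2·h^2 = 6050, Σh^2·h^3 = 43668, Σh^3·h^3 = 324554, Σh^2·P = 112906, Σh^3·P = 843274.)
Δ = 6050·324554 − 43668² = 56657476.
m = (112906·324554 − 43668·843274)/56657476 = -44998777/14164369; b = (6050·843274 − 43668·112906)/56657476 = 42857123/14164369.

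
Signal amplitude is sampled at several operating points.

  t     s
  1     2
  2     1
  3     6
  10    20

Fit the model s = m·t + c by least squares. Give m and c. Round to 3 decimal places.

Setting ∂/∂m … = 0 gives: 114·m + 16·c = 222;  16·m + 4·c = 29.
(Σt·t = 114, Σt = 16, Σ1 = 4, Σt·s = 222, Σs = 29.)
Δ = 114·4 − 16² = 200.
m = (222·4 − 16·29)/200 = 53/25; c = (114·29 − 16·222)/200 = -123/100.

m = 2.120, c = -1.230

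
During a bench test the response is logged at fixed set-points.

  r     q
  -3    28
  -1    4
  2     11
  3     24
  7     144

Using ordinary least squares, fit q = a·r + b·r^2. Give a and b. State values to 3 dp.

a = -0.539, b = 3.008

The normal equations are: 72·a + 350·b = 1014;  350·a + 2580·b = 7572.
(Σr·r = 72, Σr·r^2 = 350, Σr^2·r^2 = 2580, Σr·q = 1014, Σr^2·q = 7572.)
Determinant 72·2580 − 350² = 63260.
a = (1014·2580 − 350·7572)/63260 = -1704/3163; b = (72·7572 − 350·1014)/63260 = 47571/15815.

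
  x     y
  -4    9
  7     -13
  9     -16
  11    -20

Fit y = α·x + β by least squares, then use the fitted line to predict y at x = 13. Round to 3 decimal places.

ŷ = -24.043

AᵀA·[α, β]ᵀ = Aᵀy reads: 267·α + 23·β = -491;  23·α + 4·β = -40.
(Σx·x = 267, Σx = 23, Σ1 = 4, Σx·y = -491, Σy = -40.)
Eliminating β: 4·(row 1) − 23·(row 2) gives 539·α = 4·(-491) − 23·(-40) = -1044, so α = -1044/539.
Then β = ((-40) − 23·(-1044/539))/4 = 613/539.
At x = 13: ŷ = (-1044/539)·(13) + (613/539)·(1) = -12959/539.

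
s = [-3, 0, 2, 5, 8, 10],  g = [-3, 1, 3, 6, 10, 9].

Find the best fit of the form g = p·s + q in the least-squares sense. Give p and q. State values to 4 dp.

p = 0.9863, q = 0.7170

Entries of AᵀA: Σs·s = 202, Σs = 22, Σ1 = 6.
Right-hand side: Σs·g = 215, Σg = 26.
Eliminating q: 6·(row 1) − 22·(row 2) gives 728·p = 6·215 − 22·26 = 718, so p = 359/364.
Then q = (26 − 22·(359/364))/6 = 261/364.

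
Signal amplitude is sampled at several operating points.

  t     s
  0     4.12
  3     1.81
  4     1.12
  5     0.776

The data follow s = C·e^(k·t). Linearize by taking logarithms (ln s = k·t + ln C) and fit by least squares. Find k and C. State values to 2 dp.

Let Y = ln s. Fitting Y = k·t + ln C by least squares:
Over the data: Σt = 12.0000, Σ(t)² = 50.0000, Σln s = 1.8689, Σt·ln s = 0.9653.
Normal system: [[50.0000, 12.0000]; [12.0000, 4]]·[k, ln C]ᵀ = [0.9653, 1.8689]ᵀ.
Δ = 50.0000·4 − (12.0000)² = 56.0000; k = (0.9653·4 − 12.0000·1.8689)/56.0000 = -0.33153, ln C = (50.0000·1.8689 − 12.0000·0.9653)/56.0000 = 1.46182, so C = exp(1.46182) = 4.31380.

k = -0.33, C = 4.31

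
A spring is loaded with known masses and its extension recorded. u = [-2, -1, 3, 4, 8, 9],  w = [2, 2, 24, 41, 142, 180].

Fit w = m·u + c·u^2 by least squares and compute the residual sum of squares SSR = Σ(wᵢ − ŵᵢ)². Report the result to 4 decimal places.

MᵀM·[m, c]ᵀ = Mᵀw reads: 175·m + 1323·c = 2986;  1323·m + 11011·c = 24550.
Eliminating c: 11011·(row 1) − 1323·(row 2) gives 176596·m = 11011·2986 − 1323·24550 = 399196, so m = 269/119.
Then c = (24550 − 1323·(269/119))/11011 = 233/119.
Residuals: -156/119, 274/119, -48/119, 75/119, -166/119, 18/17; SSR = 181/17.

SSR = 10.6471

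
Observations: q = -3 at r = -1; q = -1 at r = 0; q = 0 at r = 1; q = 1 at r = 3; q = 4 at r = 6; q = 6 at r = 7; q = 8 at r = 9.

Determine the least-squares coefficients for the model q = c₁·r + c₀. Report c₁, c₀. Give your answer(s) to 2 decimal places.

The normal system XᵀX·[c₁, c₀]ᵀ = Xᵀq is [[177, 25]; [25, 7]]·[c₁, c₀]ᵀ = [144, 15]ᵀ.
Δ = 177·7 − 25² = 614.
c₁ = (144·7 − 25·15)/614 = 633/614; c₀ = (177·15 − 25·144)/614 = -945/614.

c₁ = 1.03, c₀ = -1.54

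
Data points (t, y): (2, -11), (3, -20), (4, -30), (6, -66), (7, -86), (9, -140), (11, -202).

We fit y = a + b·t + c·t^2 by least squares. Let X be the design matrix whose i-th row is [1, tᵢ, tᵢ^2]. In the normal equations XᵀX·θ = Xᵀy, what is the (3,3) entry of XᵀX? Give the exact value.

Row 3 ↔ basis t^2, column 3 ↔ basis t^2, so (XᵀX)_{3,3} = Σᵢ (t^2)·(t^2) = (4)·(4) + (9)·(9) + (16)·(16) + (36)·(36) + (49)·(49) + (81)·(81) + (121)·(121) = 25252.

25252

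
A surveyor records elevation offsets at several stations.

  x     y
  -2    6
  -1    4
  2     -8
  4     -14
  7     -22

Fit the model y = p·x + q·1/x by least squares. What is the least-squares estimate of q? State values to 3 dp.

Sums needed: Σx·x = 74, Σx·1/x = 5, Σ1/x·1/x = 1241/784.
Moment sums: Σx·y = -242, Σ1/x·y = -247/14.
MᵀM·[p, q]ᵀ = Mᵀy becomes [[74, 5]; [5, 1241/784]]·[p, q]ᵀ = [-242, -247/14]ᵀ.
Eliminating q: (1241/784)·(row 1) − 5·(row 2) gives (36117/392)·p = (1241/784)·(-242) − 5·(-247/14) = -115581/392, so p = -38527/12039.
Then q = ((-247/14) − 5·(-38527/12039))/(1241/784) = -12488/12039.

q = -1.037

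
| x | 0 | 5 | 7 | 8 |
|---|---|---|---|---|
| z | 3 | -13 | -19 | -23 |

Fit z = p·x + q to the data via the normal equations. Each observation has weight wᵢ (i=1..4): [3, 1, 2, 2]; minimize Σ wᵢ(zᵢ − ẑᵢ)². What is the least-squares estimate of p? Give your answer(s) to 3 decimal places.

Setting ∂/∂p … = 0 gives: 251·p + 35·q = -699;  35·p + 8·q = -88.
(Σwᵢ·x·x = 251, Σwᵢ·x = 35, Σwᵢ·1 = 8, Σwᵢ·x·z = -699, Σwᵢ·z = -88.)
det = 251·8 − 35² = 783.
p = ((-699)·8 − 35·(-88))/783 = -2512/783; q = (251·(-88) − 35·(-699))/783 = 2377/783.

p = -3.208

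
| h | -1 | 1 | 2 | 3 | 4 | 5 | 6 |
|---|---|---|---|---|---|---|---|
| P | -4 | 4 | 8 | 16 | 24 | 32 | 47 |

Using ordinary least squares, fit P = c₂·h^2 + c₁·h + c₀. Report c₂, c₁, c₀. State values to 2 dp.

c₂ = 0.76, c₁ = 3.22, c₀ = -1.07

The normal system AᵀA·[c₂, c₁, c₀]ᵀ = AᵀP is [[2276, 440, 92]; [440, 92, 20]; [92, 20, 7]]·[c₂, c₁, c₀]ᵀ = [3052, 610, 127]ᵀ.
Row-reducing yields c₂ = 645/847, c₁ = 5455/1694, c₀ = -129/121.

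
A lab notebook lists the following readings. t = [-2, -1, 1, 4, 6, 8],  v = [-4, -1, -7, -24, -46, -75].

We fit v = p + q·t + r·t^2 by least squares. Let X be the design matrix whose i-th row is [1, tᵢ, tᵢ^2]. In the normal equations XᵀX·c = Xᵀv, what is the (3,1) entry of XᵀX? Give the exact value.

122

Row 3 ↔ basis t^2, column 1 ↔ basis 1, so (XᵀX)_{3,1} = Σᵢ t^2 = (4)·(1) + (1)·(1) + (1)·(1) + (16)·(1) + (36)·(1) + (64)·(1) = 122.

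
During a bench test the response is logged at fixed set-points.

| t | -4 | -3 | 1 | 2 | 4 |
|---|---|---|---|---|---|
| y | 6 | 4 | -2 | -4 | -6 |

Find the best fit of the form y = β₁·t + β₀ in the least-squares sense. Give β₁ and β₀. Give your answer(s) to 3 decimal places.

Compute the Gram sums: Σt·t = 46, Σt = 0, Σ1 = 5.
Right-hand side: Σt·y = -70, Σy = -2.
So MᵀM·[β₁, β₀]ᵀ = Mᵀy: [[46, 0]; [0, 5]]·[β₁, β₀]ᵀ = [-70, -2]ᵀ.
Determinant 46·5 − 0² = 230.
β₁ = ((-70)·5 − 0·(-2))/230 = -35/23; β₀ = (46·(-2) − 0·(-70))/230 = -2/5.

β₁ = -1.522, β₀ = -0.400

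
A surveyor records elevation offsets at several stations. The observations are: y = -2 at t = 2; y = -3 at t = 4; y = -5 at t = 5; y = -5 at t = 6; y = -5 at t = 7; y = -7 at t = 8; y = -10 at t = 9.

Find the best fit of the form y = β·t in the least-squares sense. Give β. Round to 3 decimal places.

β = -0.916

With design matrix A, AᵀA = [[275]] and Aᵀy = [-252]ᵀ.
Hence β = -252 / 275 ≈ -0.916364.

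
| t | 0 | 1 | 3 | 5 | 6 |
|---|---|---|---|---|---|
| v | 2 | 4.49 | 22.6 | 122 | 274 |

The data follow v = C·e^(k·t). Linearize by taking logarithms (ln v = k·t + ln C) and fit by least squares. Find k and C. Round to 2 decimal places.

Let Y = ln v. Fitting Y = k·t + ln C by least squares:
Over the data: Σt = 15.0000, Σ(t)² = 71.0000, Σln v = 15.7301, Σt·ln v = 68.5546.
Normal system: [[71.0000, 15.0000]; [15.0000, 5]]·[k, ln C]ᵀ = [68.5546, 15.7301]ᵀ.
Δ = 71.0000·5 − (15.0000)² = 130.0000; k = (68.5546·5 − 15.0000·15.7301)/130.0000 = 0.82170, ln C = (71.0000·15.7301 − 15.0000·68.5546)/130.0000 = 0.68091, so C = exp(0.68091) = 1.97568.

k = 0.82, C = 1.98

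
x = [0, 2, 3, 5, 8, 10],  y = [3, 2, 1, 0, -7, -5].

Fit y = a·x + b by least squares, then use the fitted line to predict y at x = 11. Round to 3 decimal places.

Compute the Gram sums: Σx·x = 202, Σx = 28, Σ1 = 6.
Moment sums: Σx·y = -99, Σy = -6.
Δ = 202·6 − 28² = 428.
a = ((-99)·6 − 28·(-6))/428 = -213/214; b = (202·(-6) − 28·(-99))/428 = 390/107.
At x = 11: ŷ = (-213/214)·(11) + (390/107)·(1) = -1563/214.

ŷ = -7.304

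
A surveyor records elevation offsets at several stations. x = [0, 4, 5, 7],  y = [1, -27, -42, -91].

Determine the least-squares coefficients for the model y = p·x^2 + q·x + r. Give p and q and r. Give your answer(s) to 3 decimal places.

MᵀM·[p, q, r]ᵀ = Mᵀy reads: 3282·p + 532·q + 90·r = -5941;  532·p + 90·q + 16·r = -955;  90·p + 16·q + 4·r = -159.
Inverting the 3×3 Gram matrix, [p, q, r]ᵀ = [-6583/3098, 5539/3098, 1408/1549]ᵀ.

p = -2.125, q = 1.788, r = 0.909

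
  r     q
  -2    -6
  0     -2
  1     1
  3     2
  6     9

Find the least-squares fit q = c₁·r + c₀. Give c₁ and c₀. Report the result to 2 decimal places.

c₁ = 1.79, c₀ = -2.06

Compute the Gram sums: Σr·r = 50, Σr = 8, Σ1 = 5.
Right-hand side: Σr·q = 73, Σq = 4.
AᵀA·[c₁, c₀]ᵀ = Aᵀq becomes [[50, 8]; [8, 5]]·[c₁, c₀]ᵀ = [73, 4]ᵀ.
Eliminating c₀: 5·(row 1) − 8·(row 2) gives 186·c₁ = 5·73 − 8·4 = 333, so c₁ = 111/62.
Then c₀ = (4 − 8·(111/62))/5 = -64/31.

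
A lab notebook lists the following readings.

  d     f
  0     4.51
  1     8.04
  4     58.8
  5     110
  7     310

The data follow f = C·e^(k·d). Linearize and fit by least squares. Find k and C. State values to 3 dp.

Linearized form: ln f = k·d + ln C. From the 5 transformed points,
XᵀX = [[91.0000, 17.0000]; [17.0000, 5]], rhs = [82.0394, 18.1019]ᵀ  (here Σd = 17.0000, Σ(d)² = 91.0000, Σln f = 18.1019, Σd·ln f = 82.0394).
Δ = 91.0000·5 − (17.0000)² = 166.0000; k = (82.0394·5 − 17.0000·18.1019)/166.0000 = 0.61726, ln C = (91.0000·18.1019 − 17.0000·82.0394)/166.0000 = 1.52172, so C = exp(1.52172) = 4.58008.

k = 0.617, C = 4.580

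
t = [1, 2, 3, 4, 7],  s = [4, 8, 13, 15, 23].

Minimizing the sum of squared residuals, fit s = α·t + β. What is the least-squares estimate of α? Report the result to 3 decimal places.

α = 3.104

Compute the Gram sums: Σt·t = 79, Σt = 17, Σ1 = 5.
For Mᵀs: Σt·s = 280, Σs = 63.
So MᵀM·[α, β]ᵀ = Mᵀs: [[79, 17]; [17, 5]]·[α, β]ᵀ = [280, 63]ᵀ.
Determinant 79·5 − 17² = 106.
α = (280·5 − 17·63)/106 = 329/106; β = (79·63 − 17·280)/106 = 217/106.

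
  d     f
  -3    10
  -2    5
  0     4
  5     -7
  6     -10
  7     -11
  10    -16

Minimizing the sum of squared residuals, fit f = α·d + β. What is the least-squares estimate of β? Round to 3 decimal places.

Forming XᵀX = [[223, 23]; [23, 7]] and Xᵀf = [-372, -25]ᵀ gives XᵀX·[α, β]ᵀ = Xᵀf.
Determinant 223·7 − 23² = 1032.
α = ((-372)·7 − 23·(-25))/1032 = -2029/1032; β = (223·(-25) − 23·(-372))/1032 = 2981/1032.

β = 2.889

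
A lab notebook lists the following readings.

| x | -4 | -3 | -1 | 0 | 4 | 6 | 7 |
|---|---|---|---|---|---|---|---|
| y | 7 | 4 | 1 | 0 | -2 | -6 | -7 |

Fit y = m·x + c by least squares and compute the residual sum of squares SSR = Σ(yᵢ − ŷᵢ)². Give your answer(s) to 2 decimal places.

SSR = 6.98

With design matrix A, AᵀA = [[127, 9]; [9, 7]] and Aᵀy = [-134, -3]ᵀ.
Determinant 127·7 − 9² = 808.
m = ((-134)·7 − 9·(-3))/808 = -911/808; c = (127·(-3) − 9·(-134))/808 = 825/808.
Residuals: 1187/808, -163/404, -116/101, -825/808, 1203/808, -207/808, -13/101; SSR = 5641/808.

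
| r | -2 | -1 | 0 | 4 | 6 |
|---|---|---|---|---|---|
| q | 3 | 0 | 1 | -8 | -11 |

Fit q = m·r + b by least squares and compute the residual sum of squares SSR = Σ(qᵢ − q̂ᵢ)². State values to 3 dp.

The normal equations are: 57·m + 7·b = -104;  7·m + 5·b = -15.
Eliminating b: 5·(row 1) − 7·(row 2) gives 236·m = 5·(-104) − 7·(-15) = -415, so m = -415/236.
Then b = ((-15) − 7·(-415/236))/5 = -127/236.
Residuals: 5/236, -72/59, 363/236, -101/236, 21/236; SSR = 955/236.

SSR = 4.047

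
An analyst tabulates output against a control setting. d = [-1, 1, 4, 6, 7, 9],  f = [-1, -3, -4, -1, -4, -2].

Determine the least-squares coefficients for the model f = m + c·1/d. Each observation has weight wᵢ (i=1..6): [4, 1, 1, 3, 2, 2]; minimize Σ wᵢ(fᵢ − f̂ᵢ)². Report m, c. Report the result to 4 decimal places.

m = -2.1500, c = -1.1192

The normal equations are: 13·m + (-439/252)·c = -26;  (-439/252)·m + (330941/63504)·c = -263/126.
det = 13·(330941/63504) − (-439/252)² = 513689/7938.
m = ((-26)·(330941/63504) − (-439/252)·(-263/126))/(513689/7938) = -2208845/1027378; c = (13·(-263/126) − (-439/252)·(-26))/(513689/7938) = -574938/513689.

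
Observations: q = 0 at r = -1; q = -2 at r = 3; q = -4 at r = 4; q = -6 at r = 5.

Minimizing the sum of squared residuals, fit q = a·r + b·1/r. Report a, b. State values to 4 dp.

The normal equations are: 51·a + 4·b = -52;  4·a + (4369/3600)·b = -43/15.
(Σr·r = 51, Σr·1/r = 4, Σ1/r·1/r = 4369/3600, Σr·q = -52, Σ1/r·q = -43/15.)
Δ = 51·(4369/3600) − 4² = 55073/1200.
a = ((-52)·(4369/3600) − 4·(-43/15))/(55073/1200) = -185908/165219; b = (51·(-43/15) − 4·(-52))/(55073/1200) = 74160/55073.

a = -1.1252, b = 1.3466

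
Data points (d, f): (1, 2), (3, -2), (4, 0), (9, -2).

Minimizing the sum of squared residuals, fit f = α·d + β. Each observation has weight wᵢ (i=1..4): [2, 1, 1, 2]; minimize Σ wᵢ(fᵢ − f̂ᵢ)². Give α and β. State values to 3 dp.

Forming AᵀWA = [[189, 27]; [27, 6]] and AᵀWf = [-38, -2]ᵀ gives AᵀWA·[α, β]ᵀ = AᵀWf.
Δ = 189·6 − 27² = 405.
α = ((-38)·6 − 27·(-2))/405 = -58/135; β = (189·(-2) − 27·(-38))/405 = 8/5.

α = -0.430, β = 1.600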